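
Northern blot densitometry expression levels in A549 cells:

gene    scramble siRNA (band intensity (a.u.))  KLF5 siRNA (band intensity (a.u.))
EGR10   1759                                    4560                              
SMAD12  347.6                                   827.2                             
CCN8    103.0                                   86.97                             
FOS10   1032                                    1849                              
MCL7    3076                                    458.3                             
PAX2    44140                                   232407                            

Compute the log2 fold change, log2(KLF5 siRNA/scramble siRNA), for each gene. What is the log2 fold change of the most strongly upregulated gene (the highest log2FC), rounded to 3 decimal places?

log2(4560/1759) = 1.374  (EGR10)
log2(827.2/347.6) = 1.251  (SMAD12)
log2(86.97/103.0) = -0.244  (CCN8)
log2(1849/1032) = 0.841  (FOS10)
log2(458.3/3076) = -2.747  (MCL7)
log2(232407/44140) = 2.396  (PAX2)
PAX2 is most strongly upregulated.

2.396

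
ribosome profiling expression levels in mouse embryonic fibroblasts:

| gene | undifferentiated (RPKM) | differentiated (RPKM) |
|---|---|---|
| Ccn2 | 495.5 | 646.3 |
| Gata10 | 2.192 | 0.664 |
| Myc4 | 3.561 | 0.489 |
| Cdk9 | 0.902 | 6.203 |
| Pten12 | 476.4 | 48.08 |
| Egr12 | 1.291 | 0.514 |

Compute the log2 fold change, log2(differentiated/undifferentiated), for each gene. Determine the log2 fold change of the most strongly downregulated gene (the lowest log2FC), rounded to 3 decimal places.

log2(646.3/495.5) = 0.383  (Ccn2)
log2(0.664/2.192) = -1.723  (Gata10)
log2(0.489/3.561) = -2.864  (Myc4)
log2(6.203/0.902) = 2.782  (Cdk9)
log2(48.08/476.4) = -3.309  (Pten12)
log2(0.514/1.291) = -1.329  (Egr12)
Pten12 is most strongly downregulated.

-3.309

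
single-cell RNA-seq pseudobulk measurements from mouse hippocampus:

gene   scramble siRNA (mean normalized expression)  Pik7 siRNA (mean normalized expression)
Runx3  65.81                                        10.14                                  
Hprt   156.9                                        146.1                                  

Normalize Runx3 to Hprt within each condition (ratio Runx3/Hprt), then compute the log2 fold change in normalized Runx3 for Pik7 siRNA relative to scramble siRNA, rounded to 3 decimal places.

Runx3/Hprt (scramble siRNA) = 65.81 / 156.9 = 0.41944
Runx3/Hprt (Pik7 siRNA) = 10.14 / 146.1 = 0.069405
Fold change = 0.069405 / 0.41944 = 0.1655
log2(0.1655) = -2.5954

-2.595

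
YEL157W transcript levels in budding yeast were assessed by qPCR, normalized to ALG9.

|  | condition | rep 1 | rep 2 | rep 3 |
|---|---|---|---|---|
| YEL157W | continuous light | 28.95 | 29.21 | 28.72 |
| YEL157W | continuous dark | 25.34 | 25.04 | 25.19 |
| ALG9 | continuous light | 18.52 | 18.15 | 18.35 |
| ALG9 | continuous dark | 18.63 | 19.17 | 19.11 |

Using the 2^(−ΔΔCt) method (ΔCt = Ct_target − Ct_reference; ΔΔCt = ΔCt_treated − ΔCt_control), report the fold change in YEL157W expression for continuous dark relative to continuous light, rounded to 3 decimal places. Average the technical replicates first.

Mean Ct: YEL157W continuous light 28.960; YEL157W continuous dark 25.190; ALG9 continuous light 18.340; ALG9 continuous dark 18.970
ΔCt(continuous light) = 28.960 − 18.340 = 10.620
ΔCt(continuous dark) = 25.190 − 18.970 = 6.220
ΔΔCt = 6.220 − 10.620 = -4.400
Fold change = 2^(−(-4.400)) = 2^4.400 = 21.1121

21.112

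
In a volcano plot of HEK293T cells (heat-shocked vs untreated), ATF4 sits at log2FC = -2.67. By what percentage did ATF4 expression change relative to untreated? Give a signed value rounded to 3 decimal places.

Fold change = 2^(-2.67) = 0.1571
Percent change = (FC − 1) × 100% = (0.1571 − 1) × 100 = -84.287%

-84.287%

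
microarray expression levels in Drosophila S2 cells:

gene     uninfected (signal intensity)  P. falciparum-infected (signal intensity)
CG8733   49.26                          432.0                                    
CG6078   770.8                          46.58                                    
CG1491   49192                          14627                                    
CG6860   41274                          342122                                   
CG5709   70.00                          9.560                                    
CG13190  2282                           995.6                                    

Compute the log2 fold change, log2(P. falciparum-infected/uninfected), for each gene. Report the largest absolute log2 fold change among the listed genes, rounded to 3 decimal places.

4.049

log2(432.0/49.26) = 3.133  (CG8733)
log2(46.58/770.8) = -4.049  (CG6078)
log2(14627/49192) = -1.750  (CG1491)
log2(342122/41274) = 3.051  (CG6860)
log2(9.560/70.00) = -2.872  (CG5709)
log2(995.6/2282) = -1.197  (CG13190)
The largest magnitude belongs to CG6078.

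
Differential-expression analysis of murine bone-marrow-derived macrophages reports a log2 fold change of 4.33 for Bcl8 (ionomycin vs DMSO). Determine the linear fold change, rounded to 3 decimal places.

20.112

Fold change = 2^(4.33) = 20.1122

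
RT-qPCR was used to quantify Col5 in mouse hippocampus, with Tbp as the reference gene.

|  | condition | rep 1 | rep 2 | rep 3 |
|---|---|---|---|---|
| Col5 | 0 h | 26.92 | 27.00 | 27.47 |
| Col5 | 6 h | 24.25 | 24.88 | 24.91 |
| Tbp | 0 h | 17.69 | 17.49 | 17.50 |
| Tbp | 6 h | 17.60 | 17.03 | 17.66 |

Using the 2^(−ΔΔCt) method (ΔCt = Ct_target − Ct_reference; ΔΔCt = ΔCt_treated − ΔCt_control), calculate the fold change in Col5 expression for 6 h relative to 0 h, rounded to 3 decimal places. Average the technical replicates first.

4.993

Mean Ct: Col5 0 h 27.130; Col5 6 h 24.680; Tbp 0 h 17.560; Tbp 6 h 17.430
ΔCt(0 h) = 27.130 − 17.560 = 9.570
ΔCt(6 h) = 24.680 − 17.430 = 7.250
ΔΔCt = 7.250 − 9.570 = -2.320
Fold change = 2^(−(-2.320)) = 2^2.320 = 4.9933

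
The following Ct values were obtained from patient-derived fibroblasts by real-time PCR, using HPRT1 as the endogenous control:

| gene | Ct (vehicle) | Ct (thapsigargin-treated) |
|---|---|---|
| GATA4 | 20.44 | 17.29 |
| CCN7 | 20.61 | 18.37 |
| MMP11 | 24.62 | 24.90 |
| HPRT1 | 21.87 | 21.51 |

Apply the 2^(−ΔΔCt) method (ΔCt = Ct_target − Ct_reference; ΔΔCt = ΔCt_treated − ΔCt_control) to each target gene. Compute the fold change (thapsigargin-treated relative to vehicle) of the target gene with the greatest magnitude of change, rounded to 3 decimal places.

6.916

GATA4: ΔΔCt = (17.29−21.51) − (20.44−21.87) = -4.22 − (-1.43) = -2.79; fold change = 2^2.79 = 6.916
CCN7: ΔΔCt = (18.37−21.51) − (20.61−21.87) = -3.14 − (-1.26) = -1.88; fold change = 2^1.88 = 3.681
MMP11: ΔΔCt = (24.90−21.51) − (24.62−21.87) = 3.39 − 2.75 = 0.64; fold change = 2^-0.64 = 0.642
GATA4 has the largest |ΔΔCt| = 2.79.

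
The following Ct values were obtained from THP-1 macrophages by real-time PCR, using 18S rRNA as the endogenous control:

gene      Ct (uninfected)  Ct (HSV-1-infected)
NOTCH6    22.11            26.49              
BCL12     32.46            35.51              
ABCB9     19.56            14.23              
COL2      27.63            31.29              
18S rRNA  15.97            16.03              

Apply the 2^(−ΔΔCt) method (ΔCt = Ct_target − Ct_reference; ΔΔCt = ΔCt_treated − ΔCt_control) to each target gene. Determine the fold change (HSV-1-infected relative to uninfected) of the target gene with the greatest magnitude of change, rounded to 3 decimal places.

41.933

NOTCH6: ΔΔCt = (26.49−16.03) − (22.11−15.97) = 10.46 − 6.14 = 4.32; fold change = 2^-4.32 = 0.050
BCL12: ΔΔCt = (35.51−16.03) − (32.46−15.97) = 19.48 − 16.49 = 2.99; fold change = 2^-2.99 = 0.126
ABCB9: ΔΔCt = (14.23−16.03) − (19.56−15.97) = -1.80 − 3.59 = -5.39; fold change = 2^5.39 = 41.933
COL2: ΔΔCt = (31.29−16.03) − (27.63−15.97) = 15.26 − 11.66 = 3.60; fold change = 2^-3.60 = 0.082
ABCB9 has the largest |ΔΔCt| = 5.39.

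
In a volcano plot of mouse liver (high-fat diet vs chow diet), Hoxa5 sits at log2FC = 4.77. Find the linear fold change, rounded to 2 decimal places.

27.28

Fold change = 2^(4.77) = 27.284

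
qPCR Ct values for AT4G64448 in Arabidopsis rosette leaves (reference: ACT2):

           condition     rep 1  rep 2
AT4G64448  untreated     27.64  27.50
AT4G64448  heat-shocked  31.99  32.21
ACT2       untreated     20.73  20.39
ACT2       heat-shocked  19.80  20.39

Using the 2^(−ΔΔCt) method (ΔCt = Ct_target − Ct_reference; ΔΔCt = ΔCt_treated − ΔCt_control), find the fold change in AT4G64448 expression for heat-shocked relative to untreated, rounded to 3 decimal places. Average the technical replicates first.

Mean Ct: AT4G64448 untreated 27.570; AT4G64448 heat-shocked 32.100; ACT2 untreated 20.560; ACT2 heat-shocked 20.095
ΔCt(untreated) = 27.570 − 20.560 = 7.010
ΔCt(heat-shocked) = 32.100 − 20.095 = 12.005
ΔΔCt = 12.005 − 7.010 = 4.995
Fold change = 2^(−4.995) = 0.0314

0.031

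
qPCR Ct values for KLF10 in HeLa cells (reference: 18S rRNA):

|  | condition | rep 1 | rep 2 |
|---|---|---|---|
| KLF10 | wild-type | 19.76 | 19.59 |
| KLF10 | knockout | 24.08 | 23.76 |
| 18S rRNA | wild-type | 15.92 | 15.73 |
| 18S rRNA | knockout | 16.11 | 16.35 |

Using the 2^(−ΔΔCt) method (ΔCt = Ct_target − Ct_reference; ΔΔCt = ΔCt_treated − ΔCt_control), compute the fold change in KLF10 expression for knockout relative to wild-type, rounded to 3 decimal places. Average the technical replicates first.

Mean Ct: KLF10 wild-type 19.675; KLF10 knockout 23.920; 18S rRNA wild-type 15.825; 18S rRNA knockout 16.230
ΔCt(wild-type) = 19.675 − 15.825 = 3.850
ΔCt(knockout) = 23.920 − 16.230 = 7.690
ΔΔCt = 7.690 − 3.850 = 3.840
Fold change = 2^(−3.840) = 0.0698

0.070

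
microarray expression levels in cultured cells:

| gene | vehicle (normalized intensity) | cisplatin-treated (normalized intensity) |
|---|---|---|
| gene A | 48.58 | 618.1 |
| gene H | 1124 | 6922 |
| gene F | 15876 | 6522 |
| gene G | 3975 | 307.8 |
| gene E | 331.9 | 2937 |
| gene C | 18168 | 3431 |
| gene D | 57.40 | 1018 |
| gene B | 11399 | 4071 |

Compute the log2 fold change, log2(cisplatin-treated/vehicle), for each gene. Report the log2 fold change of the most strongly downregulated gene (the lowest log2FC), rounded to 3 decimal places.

log2(618.1/48.58) = 3.669  (gene A)
log2(6922/1124) = 2.623  (gene H)
log2(6522/15876) = -1.283  (gene F)
log2(307.8/3975) = -3.691  (gene G)
log2(2937/331.9) = 3.146  (gene E)
log2(3431/18168) = -2.405  (gene C)
log2(1018/57.40) = 4.149  (gene D)
log2(4071/11399) = -1.485  (gene B)
gene G is most strongly downregulated.

-3.691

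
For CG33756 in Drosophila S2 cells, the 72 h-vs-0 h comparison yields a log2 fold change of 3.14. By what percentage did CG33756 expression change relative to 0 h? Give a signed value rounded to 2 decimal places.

Fold change = 2^(3.14) = 8.8152
Percent change = (FC − 1) × 100% = (8.8152 − 1) × 100 = 781.52%

781.52%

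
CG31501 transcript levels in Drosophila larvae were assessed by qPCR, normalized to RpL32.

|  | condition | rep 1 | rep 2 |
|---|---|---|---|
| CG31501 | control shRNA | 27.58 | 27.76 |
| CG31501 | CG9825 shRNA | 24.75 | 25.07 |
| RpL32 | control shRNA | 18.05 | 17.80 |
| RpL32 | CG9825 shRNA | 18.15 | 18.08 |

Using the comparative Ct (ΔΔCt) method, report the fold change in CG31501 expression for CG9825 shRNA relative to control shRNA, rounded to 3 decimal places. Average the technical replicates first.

7.727

Mean Ct: CG31501 control shRNA 27.670; CG31501 CG9825 shRNA 24.910; RpL32 control shRNA 17.925; RpL32 CG9825 shRNA 18.115
ΔCt(control shRNA) = 27.670 − 17.925 = 9.745
ΔCt(CG9825 shRNA) = 24.910 − 18.115 = 6.795
ΔΔCt = 6.795 − 9.745 = -2.950
Fold change = 2^(−(-2.950)) = 2^2.950 = 7.7275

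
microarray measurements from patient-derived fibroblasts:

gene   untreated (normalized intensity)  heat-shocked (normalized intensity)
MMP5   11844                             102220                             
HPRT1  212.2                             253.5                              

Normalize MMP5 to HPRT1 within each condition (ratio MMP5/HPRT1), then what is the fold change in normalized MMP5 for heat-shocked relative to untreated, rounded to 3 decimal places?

7.224

MMP5/HPRT1 (untreated) = 11844 / 212.2 = 55.815
MMP5/HPRT1 (heat-shocked) = 102220 / 253.5 = 403.23
Fold change = 403.23 / 55.815 = 7.2245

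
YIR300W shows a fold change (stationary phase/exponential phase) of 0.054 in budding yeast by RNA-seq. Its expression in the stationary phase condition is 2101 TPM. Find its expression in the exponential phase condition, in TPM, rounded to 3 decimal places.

exponential phase expression = 2101 / 0.054 = 38907.407

38907.407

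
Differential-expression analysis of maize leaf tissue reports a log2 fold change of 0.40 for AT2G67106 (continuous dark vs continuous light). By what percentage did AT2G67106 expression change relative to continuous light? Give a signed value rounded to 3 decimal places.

31.951%

Fold change = 2^(0.40) = 1.3195
Percent change = (FC − 1) × 100% = (1.3195 − 1) × 100 = 31.951%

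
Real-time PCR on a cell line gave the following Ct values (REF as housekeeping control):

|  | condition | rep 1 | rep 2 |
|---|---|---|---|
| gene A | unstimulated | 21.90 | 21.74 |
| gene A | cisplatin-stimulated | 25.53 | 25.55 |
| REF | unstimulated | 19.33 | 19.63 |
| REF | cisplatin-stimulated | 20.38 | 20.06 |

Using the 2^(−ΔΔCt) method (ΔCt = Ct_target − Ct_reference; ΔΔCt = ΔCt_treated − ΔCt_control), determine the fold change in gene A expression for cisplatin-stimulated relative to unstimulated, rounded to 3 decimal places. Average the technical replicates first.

0.127

Mean Ct: gene A unstimulated 21.820; gene A cisplatin-stimulated 25.540; REF unstimulated 19.480; REF cisplatin-stimulated 20.220
ΔCt(unstimulated) = 21.820 − 19.480 = 2.340
ΔCt(cisplatin-stimulated) = 25.540 − 20.220 = 5.320
ΔΔCt = 5.320 − 2.340 = 2.980
Fold change = 2^(−2.980) = 0.1267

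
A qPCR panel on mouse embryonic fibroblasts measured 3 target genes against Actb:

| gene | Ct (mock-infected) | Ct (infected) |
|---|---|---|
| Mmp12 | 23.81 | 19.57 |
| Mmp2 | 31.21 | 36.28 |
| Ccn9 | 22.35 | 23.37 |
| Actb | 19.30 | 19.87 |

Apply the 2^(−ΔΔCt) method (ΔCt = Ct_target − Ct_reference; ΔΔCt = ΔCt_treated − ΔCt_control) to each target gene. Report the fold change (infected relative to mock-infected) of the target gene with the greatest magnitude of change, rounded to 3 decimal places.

Mmp12: ΔΔCt = (19.57−19.87) − (23.81−19.30) = -0.30 − 4.51 = -4.81; fold change = 2^4.81 = 28.051
Mmp2: ΔΔCt = (36.28−19.87) − (31.21−19.30) = 16.41 − 11.91 = 4.50; fold change = 2^-4.50 = 0.044
Ccn9: ΔΔCt = (23.37−19.87) − (22.35−19.30) = 3.50 − 3.05 = 0.45; fold change = 2^-0.45 = 0.732
Mmp12 has the largest |ΔΔCt| = 4.81.

28.051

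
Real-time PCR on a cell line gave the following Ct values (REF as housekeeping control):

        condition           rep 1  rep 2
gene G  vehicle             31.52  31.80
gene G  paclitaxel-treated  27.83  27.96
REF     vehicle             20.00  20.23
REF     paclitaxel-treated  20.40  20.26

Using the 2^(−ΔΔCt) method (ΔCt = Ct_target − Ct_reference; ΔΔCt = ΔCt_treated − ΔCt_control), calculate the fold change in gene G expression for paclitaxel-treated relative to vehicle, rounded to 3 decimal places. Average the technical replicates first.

Mean Ct: gene G vehicle 31.660; gene G paclitaxel-treated 27.895; REF vehicle 20.115; REF paclitaxel-treated 20.330
ΔCt(vehicle) = 31.660 − 20.115 = 11.545
ΔCt(paclitaxel-treated) = 27.895 − 20.330 = 7.565
ΔΔCt = 7.565 − 11.545 = -3.980
Fold change = 2^(−(-3.980)) = 2^3.980 = 15.7797

15.780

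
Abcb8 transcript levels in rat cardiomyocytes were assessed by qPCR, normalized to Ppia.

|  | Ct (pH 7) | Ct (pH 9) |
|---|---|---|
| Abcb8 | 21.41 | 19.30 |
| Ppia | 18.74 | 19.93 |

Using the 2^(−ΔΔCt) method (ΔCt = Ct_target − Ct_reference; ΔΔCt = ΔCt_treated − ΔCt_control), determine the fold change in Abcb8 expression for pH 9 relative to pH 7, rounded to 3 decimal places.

9.849

ΔCt(pH 7) = 21.410 − 18.740 = 2.670
ΔCt(pH 9) = 19.300 − 19.930 = -0.630
ΔΔCt = -0.630 − 2.670 = -3.300
Fold change = 2^(−(-3.300)) = 2^3.300 = 9.8492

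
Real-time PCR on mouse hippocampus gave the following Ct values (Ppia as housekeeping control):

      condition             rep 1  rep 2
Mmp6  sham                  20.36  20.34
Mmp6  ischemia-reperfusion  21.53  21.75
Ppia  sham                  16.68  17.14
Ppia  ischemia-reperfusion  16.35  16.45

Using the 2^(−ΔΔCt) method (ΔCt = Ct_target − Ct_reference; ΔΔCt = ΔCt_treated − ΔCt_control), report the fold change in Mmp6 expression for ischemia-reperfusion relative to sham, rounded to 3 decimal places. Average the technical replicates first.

0.287

Mean Ct: Mmp6 sham 20.350; Mmp6 ischemia-reperfusion 21.640; Ppia sham 16.910; Ppia ischemia-reperfusion 16.400
ΔCt(sham) = 20.350 − 16.910 = 3.440
ΔCt(ischemia-reperfusion) = 21.640 − 16.400 = 5.240
ΔΔCt = 5.240 − 3.440 = 1.800
Fold change = 2^(−1.800) = 0.2872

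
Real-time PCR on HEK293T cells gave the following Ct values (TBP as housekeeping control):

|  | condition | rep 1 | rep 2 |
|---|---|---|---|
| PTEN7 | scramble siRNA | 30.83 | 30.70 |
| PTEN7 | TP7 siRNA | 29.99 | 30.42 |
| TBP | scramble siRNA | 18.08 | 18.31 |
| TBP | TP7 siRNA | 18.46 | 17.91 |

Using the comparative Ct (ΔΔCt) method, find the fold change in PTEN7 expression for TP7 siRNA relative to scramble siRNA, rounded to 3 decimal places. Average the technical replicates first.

1.464

Mean Ct: PTEN7 scramble siRNA 30.765; PTEN7 TP7 siRNA 30.205; TBP scramble siRNA 18.195; TBP TP7 siRNA 18.185
ΔCt(scramble siRNA) = 30.765 − 18.195 = 12.570
ΔCt(TP7 siRNA) = 30.205 − 18.185 = 12.020
ΔΔCt = 12.020 − 12.570 = -0.550
Fold change = 2^(−(-0.550)) = 2^0.550 = 1.4641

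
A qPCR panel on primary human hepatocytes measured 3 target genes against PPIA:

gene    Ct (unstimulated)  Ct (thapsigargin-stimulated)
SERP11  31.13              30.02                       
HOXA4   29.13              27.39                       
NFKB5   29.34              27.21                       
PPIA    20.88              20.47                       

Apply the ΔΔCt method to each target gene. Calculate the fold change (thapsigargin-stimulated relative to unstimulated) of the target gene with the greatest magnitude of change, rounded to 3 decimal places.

SERP11: ΔΔCt = (30.02−20.47) − (31.13−20.88) = 9.55 − 10.25 = -0.70; fold change = 2^0.70 = 1.625
HOXA4: ΔΔCt = (27.39−20.47) − (29.13−20.88) = 6.92 − 8.25 = -1.33; fold change = 2^1.33 = 2.514
NFKB5: ΔΔCt = (27.21−20.47) − (29.34−20.88) = 6.74 − 8.46 = -1.72; fold change = 2^1.72 = 3.294
NFKB5 has the largest |ΔΔCt| = 1.72.

3.294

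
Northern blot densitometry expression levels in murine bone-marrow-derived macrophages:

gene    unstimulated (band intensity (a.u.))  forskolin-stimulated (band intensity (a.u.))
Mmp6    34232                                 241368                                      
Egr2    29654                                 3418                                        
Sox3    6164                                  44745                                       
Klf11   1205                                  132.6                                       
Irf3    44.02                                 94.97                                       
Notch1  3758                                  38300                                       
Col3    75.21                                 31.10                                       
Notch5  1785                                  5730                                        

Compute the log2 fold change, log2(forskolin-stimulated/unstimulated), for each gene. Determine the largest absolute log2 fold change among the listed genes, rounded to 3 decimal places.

3.349

log2(241368/34232) = 2.818  (Mmp6)
log2(3418/29654) = -3.117  (Egr2)
log2(44745/6164) = 2.860  (Sox3)
log2(132.6/1205) = -3.184  (Klf11)
log2(94.97/44.02) = 1.109  (Irf3)
log2(38300/3758) = 3.349  (Notch1)
log2(31.10/75.21) = -1.274  (Col3)
log2(5730/1785) = 1.683  (Notch5)
The largest magnitude belongs to Notch1.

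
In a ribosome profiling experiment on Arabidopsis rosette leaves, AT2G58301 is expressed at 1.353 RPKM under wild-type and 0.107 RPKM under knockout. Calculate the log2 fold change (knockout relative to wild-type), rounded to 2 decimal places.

Fold change = 0.107 / 1.353 = 0.0791
log2(0.0791) = -3.660

-3.66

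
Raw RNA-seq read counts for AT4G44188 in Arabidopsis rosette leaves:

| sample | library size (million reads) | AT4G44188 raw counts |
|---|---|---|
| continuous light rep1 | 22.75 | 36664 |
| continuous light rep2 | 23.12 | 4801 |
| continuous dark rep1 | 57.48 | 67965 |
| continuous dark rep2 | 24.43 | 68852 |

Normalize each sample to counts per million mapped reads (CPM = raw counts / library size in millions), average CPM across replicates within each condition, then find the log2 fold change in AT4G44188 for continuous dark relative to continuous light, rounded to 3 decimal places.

CPM(continuous light rep1) = 36664 / 22.75 = 1611.6044
CPM(continuous light rep2) = 4801 / 23.12 = 207.6557
CPM(continuous dark rep1) = 67965 / 57.48 = 1182.4113
CPM(continuous dark rep2) = 68852 / 24.43 = 2818.3381
mean CPM(continuous light) = 909.6301; mean CPM(continuous dark) = 2000.3747
Fold change = 2000.3747 / 909.6301 = 2.19911
log2(2.19911) = 1.1369

1.137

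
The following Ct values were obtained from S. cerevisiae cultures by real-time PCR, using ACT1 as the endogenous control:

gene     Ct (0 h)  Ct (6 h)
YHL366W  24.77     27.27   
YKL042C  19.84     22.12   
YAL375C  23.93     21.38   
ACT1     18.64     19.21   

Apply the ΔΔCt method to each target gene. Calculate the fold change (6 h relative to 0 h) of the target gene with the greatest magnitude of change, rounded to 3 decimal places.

YHL366W: ΔΔCt = (27.27−19.21) − (24.77−18.64) = 8.06 − 6.13 = 1.93; fold change = 2^-1.93 = 0.262
YKL042C: ΔΔCt = (22.12−19.21) − (19.84−18.64) = 2.91 − 1.20 = 1.71; fold change = 2^-1.71 = 0.306
YAL375C: ΔΔCt = (21.38−19.21) − (23.93−18.64) = 2.17 − 5.29 = -3.12; fold change = 2^3.12 = 8.694
YAL375C has the largest |ΔΔCt| = 3.12.

8.694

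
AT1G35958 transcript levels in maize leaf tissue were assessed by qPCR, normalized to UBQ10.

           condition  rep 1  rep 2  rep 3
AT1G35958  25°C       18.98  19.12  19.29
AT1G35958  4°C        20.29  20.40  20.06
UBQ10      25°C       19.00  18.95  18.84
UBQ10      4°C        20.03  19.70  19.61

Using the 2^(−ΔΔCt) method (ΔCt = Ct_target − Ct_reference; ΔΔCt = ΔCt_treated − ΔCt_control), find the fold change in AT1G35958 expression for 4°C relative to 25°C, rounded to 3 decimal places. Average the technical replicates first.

0.829

Mean Ct: AT1G35958 25°C 19.130; AT1G35958 4°C 20.250; UBQ10 25°C 18.930; UBQ10 4°C 19.780
ΔCt(25°C) = 19.130 − 18.930 = 0.200
ΔCt(4°C) = 20.250 − 19.780 = 0.470
ΔΔCt = 0.470 − 0.200 = 0.270
Fold change = 2^(−0.270) = 0.8293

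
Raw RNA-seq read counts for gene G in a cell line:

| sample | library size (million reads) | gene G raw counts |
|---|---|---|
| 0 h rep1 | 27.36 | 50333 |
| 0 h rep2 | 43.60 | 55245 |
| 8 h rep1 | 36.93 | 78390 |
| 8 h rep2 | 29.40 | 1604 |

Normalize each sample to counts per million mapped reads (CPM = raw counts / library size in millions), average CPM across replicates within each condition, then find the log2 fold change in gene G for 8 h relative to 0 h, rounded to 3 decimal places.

-0.513

CPM(0 h rep1) = 50333 / 27.36 = 1839.6564
CPM(0 h rep2) = 55245 / 43.60 = 1267.0872
CPM(8 h rep1) = 78390 / 36.93 = 2122.6645
CPM(8 h rep2) = 1604 / 29.40 = 54.5578
mean CPM(0 h) = 1553.3718; mean CPM(8 h) = 1088.6112
Fold change = 1088.6112 / 1553.3718 = 0.70081
log2(0.70081) = -0.5129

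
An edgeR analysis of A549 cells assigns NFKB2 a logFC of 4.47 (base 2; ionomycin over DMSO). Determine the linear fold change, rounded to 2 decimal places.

Fold change = 2^(4.47) = 22.162

22.16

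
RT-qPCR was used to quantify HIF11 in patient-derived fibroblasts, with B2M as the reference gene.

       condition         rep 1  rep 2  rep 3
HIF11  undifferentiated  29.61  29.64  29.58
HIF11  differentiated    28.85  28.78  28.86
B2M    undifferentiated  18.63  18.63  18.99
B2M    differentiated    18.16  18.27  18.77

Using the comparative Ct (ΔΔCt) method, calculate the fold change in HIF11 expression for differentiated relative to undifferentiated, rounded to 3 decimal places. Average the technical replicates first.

1.347

Mean Ct: HIF11 undifferentiated 29.610; HIF11 differentiated 28.830; B2M undifferentiated 18.750; B2M differentiated 18.400
ΔCt(undifferentiated) = 29.610 − 18.750 = 10.860
ΔCt(differentiated) = 28.830 − 18.400 = 10.430
ΔΔCt = 10.430 − 10.860 = -0.430
Fold change = 2^(−(-0.430)) = 2^0.430 = 1.3472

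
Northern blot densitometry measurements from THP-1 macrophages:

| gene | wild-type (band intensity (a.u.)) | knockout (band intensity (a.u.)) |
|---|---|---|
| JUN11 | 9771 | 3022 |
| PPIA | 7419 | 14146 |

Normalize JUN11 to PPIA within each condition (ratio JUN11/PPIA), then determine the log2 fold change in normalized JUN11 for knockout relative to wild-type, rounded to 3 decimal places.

-2.624

JUN11/PPIA (wild-type) = 9771 / 7419 = 1.317
JUN11/PPIA (knockout) = 3022 / 14146 = 0.21363
Fold change = 0.21363 / 1.317 = 0.1622
log2(0.1622) = -2.6241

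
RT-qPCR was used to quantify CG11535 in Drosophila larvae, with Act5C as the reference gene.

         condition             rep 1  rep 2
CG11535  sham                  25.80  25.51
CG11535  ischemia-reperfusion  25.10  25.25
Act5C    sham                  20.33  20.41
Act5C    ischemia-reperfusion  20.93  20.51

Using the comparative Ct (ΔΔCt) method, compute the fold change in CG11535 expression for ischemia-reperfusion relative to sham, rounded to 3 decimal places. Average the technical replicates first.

1.778

Mean Ct: CG11535 sham 25.655; CG11535 ischemia-reperfusion 25.175; Act5C sham 20.370; Act5C ischemia-reperfusion 20.720
ΔCt(sham) = 25.655 − 20.370 = 5.285
ΔCt(ischemia-reperfusion) = 25.175 − 20.720 = 4.455
ΔΔCt = 4.455 − 5.285 = -0.830
Fold change = 2^(−(-0.830)) = 2^0.830 = 1.7777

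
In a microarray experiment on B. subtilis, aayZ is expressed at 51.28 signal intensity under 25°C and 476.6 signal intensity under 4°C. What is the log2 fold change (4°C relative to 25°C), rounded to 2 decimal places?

3.22

Fold change = 476.6 / 51.28 = 9.2941
log2(9.2941) = 3.216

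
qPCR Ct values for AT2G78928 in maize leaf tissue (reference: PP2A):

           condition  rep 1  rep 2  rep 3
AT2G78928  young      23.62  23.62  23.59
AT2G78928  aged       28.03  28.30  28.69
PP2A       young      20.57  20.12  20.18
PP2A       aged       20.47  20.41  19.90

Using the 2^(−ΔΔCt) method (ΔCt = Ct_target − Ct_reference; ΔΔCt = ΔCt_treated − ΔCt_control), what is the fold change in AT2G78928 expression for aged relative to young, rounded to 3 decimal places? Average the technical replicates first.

Mean Ct: AT2G78928 young 23.610; AT2G78928 aged 28.340; PP2A young 20.290; PP2A aged 20.260
ΔCt(young) = 23.610 − 20.290 = 3.320
ΔCt(aged) = 28.340 − 20.260 = 8.080
ΔΔCt = 8.080 − 3.320 = 4.760
Fold change = 2^(−4.760) = 0.0369

0.037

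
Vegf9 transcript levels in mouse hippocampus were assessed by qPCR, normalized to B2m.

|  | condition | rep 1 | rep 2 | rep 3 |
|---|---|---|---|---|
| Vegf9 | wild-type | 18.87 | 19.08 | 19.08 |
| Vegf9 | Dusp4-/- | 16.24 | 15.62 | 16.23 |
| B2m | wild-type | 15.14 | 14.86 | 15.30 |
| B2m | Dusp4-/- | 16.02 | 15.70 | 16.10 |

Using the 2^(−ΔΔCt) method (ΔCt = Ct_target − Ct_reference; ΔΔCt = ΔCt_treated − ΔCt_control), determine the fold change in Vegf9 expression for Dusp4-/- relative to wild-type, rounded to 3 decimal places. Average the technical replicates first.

14.123

Mean Ct: Vegf9 wild-type 19.010; Vegf9 Dusp4-/- 16.030; B2m wild-type 15.100; B2m Dusp4-/- 15.940
ΔCt(wild-type) = 19.010 − 15.100 = 3.910
ΔCt(Dusp4-/-) = 16.030 − 15.940 = 0.090
ΔΔCt = 0.090 − 3.910 = -3.820
Fold change = 2^(−(-3.820)) = 2^3.820 = 14.1232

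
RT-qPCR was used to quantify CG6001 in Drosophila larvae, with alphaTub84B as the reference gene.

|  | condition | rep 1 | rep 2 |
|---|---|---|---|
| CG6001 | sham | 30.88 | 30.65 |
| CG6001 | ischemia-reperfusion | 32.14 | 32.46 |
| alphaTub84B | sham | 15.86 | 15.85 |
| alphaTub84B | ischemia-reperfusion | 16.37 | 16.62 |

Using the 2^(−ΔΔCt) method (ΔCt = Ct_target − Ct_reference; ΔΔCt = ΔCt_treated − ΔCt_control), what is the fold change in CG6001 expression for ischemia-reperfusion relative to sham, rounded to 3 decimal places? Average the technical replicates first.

0.538

Mean Ct: CG6001 sham 30.765; CG6001 ischemia-reperfusion 32.300; alphaTub84B sham 15.855; alphaTub84B ischemia-reperfusion 16.495
ΔCt(sham) = 30.765 − 15.855 = 14.910
ΔCt(ischemia-reperfusion) = 32.300 − 16.495 = 15.805
ΔΔCt = 15.805 − 14.910 = 0.895
Fold change = 2^(−0.895) = 0.5377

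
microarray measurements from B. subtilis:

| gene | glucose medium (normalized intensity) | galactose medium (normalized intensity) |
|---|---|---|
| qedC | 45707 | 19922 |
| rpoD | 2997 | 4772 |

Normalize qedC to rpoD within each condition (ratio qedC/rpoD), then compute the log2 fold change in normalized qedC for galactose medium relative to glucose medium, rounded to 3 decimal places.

-1.869

qedC/rpoD (glucose medium) = 45707 / 2997 = 15.251
qedC/rpoD (galactose medium) = 19922 / 4772 = 4.1748
Fold change = 4.1748 / 15.251 = 0.2737
log2(0.2737) = -1.8691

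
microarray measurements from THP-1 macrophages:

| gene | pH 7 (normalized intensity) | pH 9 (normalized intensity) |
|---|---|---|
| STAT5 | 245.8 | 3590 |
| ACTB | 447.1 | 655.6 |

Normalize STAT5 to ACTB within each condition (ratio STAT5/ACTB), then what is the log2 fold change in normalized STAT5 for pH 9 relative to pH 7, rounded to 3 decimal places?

3.316

STAT5/ACTB (pH 7) = 245.8 / 447.1 = 0.54977
STAT5/ACTB (pH 9) = 3590 / 655.6 = 5.4759
Fold change = 5.4759 / 0.54977 = 9.9604
log2(9.9604) = 3.3162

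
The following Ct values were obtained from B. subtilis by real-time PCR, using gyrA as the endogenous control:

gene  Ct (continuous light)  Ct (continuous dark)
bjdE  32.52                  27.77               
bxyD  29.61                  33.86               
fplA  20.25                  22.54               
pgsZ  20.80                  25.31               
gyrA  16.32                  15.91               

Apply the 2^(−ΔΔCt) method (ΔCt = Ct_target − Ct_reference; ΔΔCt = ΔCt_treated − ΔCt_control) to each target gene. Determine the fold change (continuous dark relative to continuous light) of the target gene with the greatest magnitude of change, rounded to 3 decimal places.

bjdE: ΔΔCt = (27.77−15.91) − (32.52−16.32) = 11.86 − 16.20 = -4.34; fold change = 2^4.34 = 20.252
bxyD: ΔΔCt = (33.86−15.91) − (29.61−16.32) = 17.95 − 13.29 = 4.66; fold change = 2^-4.66 = 0.040
fplA: ΔΔCt = (22.54−15.91) − (20.25−16.32) = 6.63 − 3.93 = 2.70; fold change = 2^-2.70 = 0.154
pgsZ: ΔΔCt = (25.31−15.91) − (20.80−16.32) = 9.40 − 4.48 = 4.92; fold change = 2^-4.92 = 0.033
pgsZ has the largest |ΔΔCt| = 4.92.

0.033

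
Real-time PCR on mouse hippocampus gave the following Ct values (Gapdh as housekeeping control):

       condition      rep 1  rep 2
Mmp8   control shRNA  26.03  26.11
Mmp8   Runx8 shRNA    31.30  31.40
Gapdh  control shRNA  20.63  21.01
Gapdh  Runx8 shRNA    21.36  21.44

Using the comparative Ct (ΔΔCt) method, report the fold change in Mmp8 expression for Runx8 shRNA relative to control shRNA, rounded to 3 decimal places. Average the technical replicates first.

Mean Ct: Mmp8 control shRNA 26.070; Mmp8 Runx8 shRNA 31.350; Gapdh control shRNA 20.820; Gapdh Runx8 shRNA 21.400
ΔCt(control shRNA) = 26.070 − 20.820 = 5.250
ΔCt(Runx8 shRNA) = 31.350 − 21.400 = 9.950
ΔΔCt = 9.950 − 5.250 = 4.700
Fold change = 2^(−4.700) = 0.0385

0.038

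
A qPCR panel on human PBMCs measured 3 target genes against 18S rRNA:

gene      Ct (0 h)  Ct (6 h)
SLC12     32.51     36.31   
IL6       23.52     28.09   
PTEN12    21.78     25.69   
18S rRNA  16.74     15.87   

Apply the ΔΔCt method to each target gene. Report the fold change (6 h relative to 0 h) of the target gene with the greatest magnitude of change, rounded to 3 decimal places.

SLC12: ΔΔCt = (36.31−15.87) − (32.51−16.74) = 20.44 − 15.77 = 4.67; fold change = 2^-4.67 = 0.039
IL6: ΔΔCt = (28.09−15.87) − (23.52−16.74) = 12.22 − 6.78 = 5.44; fold change = 2^-5.44 = 0.023
PTEN12: ΔΔCt = (25.69−15.87) − (21.78−16.74) = 9.82 − 5.04 = 4.78; fold change = 2^-4.78 = 0.036
IL6 has the largest |ΔΔCt| = 5.44.

0.023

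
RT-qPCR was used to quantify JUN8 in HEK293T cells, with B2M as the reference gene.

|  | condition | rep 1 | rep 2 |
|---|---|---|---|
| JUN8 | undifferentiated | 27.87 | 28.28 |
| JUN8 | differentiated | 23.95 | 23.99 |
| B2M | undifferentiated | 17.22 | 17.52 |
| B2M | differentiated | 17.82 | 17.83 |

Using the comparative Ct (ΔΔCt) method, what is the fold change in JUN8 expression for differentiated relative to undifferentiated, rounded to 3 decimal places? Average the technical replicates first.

23.588

Mean Ct: JUN8 undifferentiated 28.075; JUN8 differentiated 23.970; B2M undifferentiated 17.370; B2M differentiated 17.825
ΔCt(undifferentiated) = 28.075 − 17.370 = 10.705
ΔCt(differentiated) = 23.970 − 17.825 = 6.145
ΔΔCt = 6.145 − 10.705 = -4.560
Fold change = 2^(−(-4.560)) = 2^4.560 = 23.5883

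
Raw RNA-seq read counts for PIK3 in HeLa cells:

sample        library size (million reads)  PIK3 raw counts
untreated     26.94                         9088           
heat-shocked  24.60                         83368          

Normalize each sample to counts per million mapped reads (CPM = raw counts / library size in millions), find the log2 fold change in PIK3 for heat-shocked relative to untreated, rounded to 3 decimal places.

CPM(untreated) = 9088 / 26.94 = 337.3422
CPM(heat-shocked) = 83368 / 24.60 = 3388.9431
Fold change = 3388.9431 / 337.3422 = 10.04601
log2(10.04601) = 3.3286

3.329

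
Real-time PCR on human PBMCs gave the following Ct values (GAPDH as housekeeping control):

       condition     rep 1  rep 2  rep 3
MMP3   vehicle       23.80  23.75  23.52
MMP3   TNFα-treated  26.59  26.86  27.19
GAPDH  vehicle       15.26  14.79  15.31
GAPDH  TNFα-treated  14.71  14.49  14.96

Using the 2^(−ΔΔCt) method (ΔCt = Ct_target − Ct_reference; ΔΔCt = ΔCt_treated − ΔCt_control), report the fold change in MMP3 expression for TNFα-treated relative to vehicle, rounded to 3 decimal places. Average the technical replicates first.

Mean Ct: MMP3 vehicle 23.690; MMP3 TNFα-treated 26.880; GAPDH vehicle 15.120; GAPDH TNFα-treated 14.720
ΔCt(vehicle) = 23.690 − 15.120 = 8.570
ΔCt(TNFα-treated) = 26.880 − 14.720 = 12.160
ΔΔCt = 12.160 − 8.570 = 3.590
Fold change = 2^(−3.590) = 0.0830

0.083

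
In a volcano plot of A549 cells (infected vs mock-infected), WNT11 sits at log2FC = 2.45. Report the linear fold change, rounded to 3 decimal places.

5.464

Fold change = 2^(2.45) = 5.4642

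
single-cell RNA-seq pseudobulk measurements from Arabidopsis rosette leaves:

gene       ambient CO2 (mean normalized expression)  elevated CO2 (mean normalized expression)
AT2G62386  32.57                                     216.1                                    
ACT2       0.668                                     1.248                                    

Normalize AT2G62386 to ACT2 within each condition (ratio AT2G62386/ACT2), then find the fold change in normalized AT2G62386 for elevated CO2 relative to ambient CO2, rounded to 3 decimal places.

3.551

AT2G62386/ACT2 (ambient CO2) = 32.57 / 0.668 = 48.757
AT2G62386/ACT2 (elevated CO2) = 216.1 / 1.248 = 173.16
Fold change = 173.16 / 48.757 = 3.5514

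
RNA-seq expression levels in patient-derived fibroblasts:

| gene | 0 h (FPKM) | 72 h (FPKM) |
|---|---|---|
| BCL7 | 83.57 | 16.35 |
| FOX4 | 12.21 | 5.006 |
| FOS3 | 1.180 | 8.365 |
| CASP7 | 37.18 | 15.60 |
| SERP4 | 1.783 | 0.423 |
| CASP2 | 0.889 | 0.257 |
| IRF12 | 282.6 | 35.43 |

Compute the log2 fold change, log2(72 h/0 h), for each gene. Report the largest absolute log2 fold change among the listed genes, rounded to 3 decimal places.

2.996

log2(16.35/83.57) = -2.354  (BCL7)
log2(5.006/12.21) = -1.286  (FOX4)
log2(8.365/1.180) = 2.826  (FOS3)
log2(15.60/37.18) = -1.253  (CASP7)
log2(0.423/1.783) = -2.076  (SERP4)
log2(0.257/0.889) = -1.790  (CASP2)
log2(35.43/282.6) = -2.996  (IRF12)
The largest magnitude belongs to IRF12.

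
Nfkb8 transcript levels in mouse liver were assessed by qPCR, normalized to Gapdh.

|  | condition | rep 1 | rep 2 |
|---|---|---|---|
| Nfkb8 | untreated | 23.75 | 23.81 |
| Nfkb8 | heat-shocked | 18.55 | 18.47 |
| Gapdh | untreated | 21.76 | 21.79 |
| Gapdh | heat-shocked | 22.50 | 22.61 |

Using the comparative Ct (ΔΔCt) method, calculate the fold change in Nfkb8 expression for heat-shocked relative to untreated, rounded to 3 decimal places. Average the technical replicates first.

Mean Ct: Nfkb8 untreated 23.780; Nfkb8 heat-shocked 18.510; Gapdh untreated 21.775; Gapdh heat-shocked 22.555
ΔCt(untreated) = 23.780 − 21.775 = 2.005
ΔCt(heat-shocked) = 18.510 − 22.555 = -4.045
ΔΔCt = -4.045 − 2.005 = -6.050
Fold change = 2^(−(-6.050)) = 2^6.050 = 66.2570

66.257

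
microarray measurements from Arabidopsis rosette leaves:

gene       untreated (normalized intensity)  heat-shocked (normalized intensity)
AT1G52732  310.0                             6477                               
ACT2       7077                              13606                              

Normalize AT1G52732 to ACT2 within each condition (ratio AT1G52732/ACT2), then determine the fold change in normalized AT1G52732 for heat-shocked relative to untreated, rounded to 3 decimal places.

10.868

AT1G52732/ACT2 (untreated) = 310.0 / 7077 = 0.043804
AT1G52732/ACT2 (heat-shocked) = 6477 / 13606 = 0.47604
Fold change = 0.47604 / 0.043804 = 10.8675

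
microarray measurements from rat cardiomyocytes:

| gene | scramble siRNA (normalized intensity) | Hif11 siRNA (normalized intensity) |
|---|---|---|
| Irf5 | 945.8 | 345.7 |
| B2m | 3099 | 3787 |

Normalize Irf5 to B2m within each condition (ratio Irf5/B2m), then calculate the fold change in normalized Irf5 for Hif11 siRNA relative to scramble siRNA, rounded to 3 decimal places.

Irf5/B2m (scramble siRNA) = 945.8 / 3099 = 0.3052
Irf5/B2m (Hif11 siRNA) = 345.7 / 3787 = 0.091286
Fold change = 0.091286 / 0.3052 = 0.2991

0.299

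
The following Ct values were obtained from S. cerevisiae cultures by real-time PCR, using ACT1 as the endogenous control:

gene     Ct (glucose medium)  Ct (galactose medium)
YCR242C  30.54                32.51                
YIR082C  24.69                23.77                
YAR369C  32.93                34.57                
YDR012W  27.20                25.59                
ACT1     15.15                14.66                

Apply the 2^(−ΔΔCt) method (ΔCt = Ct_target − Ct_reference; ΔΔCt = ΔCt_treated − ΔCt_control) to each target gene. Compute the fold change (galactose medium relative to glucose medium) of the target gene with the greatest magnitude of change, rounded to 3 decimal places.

YCR242C: ΔΔCt = (32.51−14.66) − (30.54−15.15) = 17.85 − 15.39 = 2.46; fold change = 2^-2.46 = 0.182
YIR082C: ΔΔCt = (23.77−14.66) − (24.69−15.15) = 9.11 − 9.54 = -0.43; fold change = 2^0.43 = 1.347
YAR369C: ΔΔCt = (34.57−14.66) − (32.93−15.15) = 19.91 − 17.78 = 2.13; fold change = 2^-2.13 = 0.228
YDR012W: ΔΔCt = (25.59−14.66) − (27.20−15.15) = 10.93 − 12.05 = -1.12; fold change = 2^1.12 = 2.173
YCR242C has the largest |ΔΔCt| = 2.46.

0.182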